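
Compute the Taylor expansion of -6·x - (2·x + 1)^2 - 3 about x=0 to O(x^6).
-4·x^2 - 10·x - 4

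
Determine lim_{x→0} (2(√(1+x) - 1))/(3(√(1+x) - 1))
Both numerator and denominator → 0 as x → 0; this is a 0/0 indeterminate form.
Expand each to leading order near x = 0: numerator ~ x, denominator ~ 3·x/2.
The limit of the ratio is 2/3.

Final answer: 2/3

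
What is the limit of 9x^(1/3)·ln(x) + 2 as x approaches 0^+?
The product is a 0·∞ indeterminate form at x → 0⁺.
Rewrite the product as 9·ln(x) / x^(-1/3) and apply L'Hôpital, or use the standard hierarchy x^(-1/3) ≫ |ln x| as x → 0⁺.
The indeterminate product → 0, so the limit = 2.

Final answer: 2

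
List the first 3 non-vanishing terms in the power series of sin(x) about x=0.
x^5/120 - x^3/6 + x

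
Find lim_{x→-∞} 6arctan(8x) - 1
Evaluate the dominant behaviour as x → -∞; each term tends to a finite value or vanishes.
Limit = -3·π - 1.

Final answer: -3·π - 1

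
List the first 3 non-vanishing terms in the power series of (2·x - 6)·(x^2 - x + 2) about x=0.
-8·x^2 + 10·x - 12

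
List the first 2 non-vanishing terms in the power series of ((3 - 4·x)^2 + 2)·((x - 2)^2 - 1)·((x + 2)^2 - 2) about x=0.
66 - 100·x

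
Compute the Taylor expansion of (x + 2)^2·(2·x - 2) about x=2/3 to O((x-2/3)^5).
-128/27 + 32·(x - 2/3)/3 + 10·(x - 2/3)^2 + 2·(x - 2/3)^3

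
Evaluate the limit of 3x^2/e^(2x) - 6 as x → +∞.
The quotient is an ∞/∞ indeterminate form as x → +∞.
The exponential denominator e^(2x) dominates the polynomial numerator (e^x ≫ x^2 as x → ∞), so the quotient → 0.
Adding the constant: 0 - 6 = -6. Limit = -6.

Final answer: -6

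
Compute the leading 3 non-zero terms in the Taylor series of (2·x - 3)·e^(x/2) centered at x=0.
5·x^2/8 + x/2 - 3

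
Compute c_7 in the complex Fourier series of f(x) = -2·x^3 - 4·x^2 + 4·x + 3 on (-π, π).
Compute the real Fourier coefficients first: a_7 = 16/49, b_7 = 416/343 - 4·π^2/7.
Then c_7 = (a_7 − i·b_7)/2 = 8/49 - 208·i/343 + 2·i·π^2/7.

Final answer: 8/49 - 208·i/343 + 2·i·π^2/7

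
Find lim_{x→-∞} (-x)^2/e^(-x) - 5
The quotient is an ∞/∞ indeterminate form as x → -∞.
Compare growth rates of the dominant terms (exponentials ≫ polynomials ≫ logarithms), or apply L'Hôpital's rule; the quotient → 0.
Adding the constant: 0 - 5 = -5. Limit = -5.

Final answer: -5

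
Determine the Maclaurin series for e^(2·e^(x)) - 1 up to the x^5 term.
227·x^5·e^(2)/60 + 47·x^4·e^(2)/12 + 11·x^3·e^(2)/3 + 3·x^2·e^(2) + 2·x·e^(2) - 1 + e^(2)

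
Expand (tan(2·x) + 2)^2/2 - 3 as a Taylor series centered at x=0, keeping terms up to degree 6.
544·x^6/45 + 128·x^5/15 + 16·x^4/3 + 16·x^3/3 + 2·x^2 + 4·x - 1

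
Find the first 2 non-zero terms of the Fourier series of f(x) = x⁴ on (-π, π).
(48 - 8·π^2)·cos(x) + π^4/5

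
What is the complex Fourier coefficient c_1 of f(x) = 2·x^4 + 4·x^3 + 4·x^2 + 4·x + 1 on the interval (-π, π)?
Compute the real Fourier coefficients first: a_1 = 80 - 16·π^2, b_1 = -40 + 8·π^2.
Then c_1 = (a_1 − i·b_1)/2 = -8·π^2 + 40 - 4·i·π^2 + 20·i.

Final answer: -8·π^2 + 40 - 4·i·π^2 + 20·i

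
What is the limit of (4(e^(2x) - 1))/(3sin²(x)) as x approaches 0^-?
Both numerator and denominator → 0 as x → 0^-; this is a 0/0 indeterminate form.
Expand each to leading order near x = 0: numerator ~ 8·x, denominator ~ 3·x^2.
The limit of the ratio is -∞.

Final answer: -∞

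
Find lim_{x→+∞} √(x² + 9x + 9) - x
This is an ∞ − ∞ indeterminate form.
Multiply and divide by the conjugate √(x²+9x + 9) + x; the x² terms cancel, leaving (9x + 9)/(√(x²+9x + 9)+x) → 9/2.
Limit = 9/2.

Final answer: 9/2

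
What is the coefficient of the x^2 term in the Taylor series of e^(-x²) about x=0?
Expand to order 2: e^(-x²) = 1 - x^2 + O(x^3).
The coefficient of x^2 is -1.

Final answer: -1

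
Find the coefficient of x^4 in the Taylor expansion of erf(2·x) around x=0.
Expand to order 4: erf(2·x) = -16·x^3/(3·√(π)) + 4·x/√(π) + O(x^5).
The coefficient of x^4 is 0.

Final answer: 0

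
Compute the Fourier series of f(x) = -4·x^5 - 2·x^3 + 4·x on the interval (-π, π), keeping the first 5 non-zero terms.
(-928 - 8·π^4 + 156·π^2)·sin(x) + (-18·π^2 + 23 + 4·π^4)·sin(2·x) + (-8·π^4/3 - 32/81 + 124·π^2/27)·sin(3·x) + (-3·π^2/2 - 23/16 + 2·π^4)·sin(4·x) + (-8·π^4/5 + 928/625 + 12·π^2/25)·sin(5·x)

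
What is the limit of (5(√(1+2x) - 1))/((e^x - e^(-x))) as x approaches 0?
Both numerator and denominator → 0 as x → 0; this is a 0/0 indeterminate form.
Expand each to leading order near x = 0: numerator ~ 5·x, denominator ~ 2·x.
The limit of the ratio is 5/2.

Final answer: 5/2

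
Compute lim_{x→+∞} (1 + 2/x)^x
As x → +∞: this is the defining limit (1 + 2/x)^x → e^2.
Limit = e^(2).

Final answer: e^(2)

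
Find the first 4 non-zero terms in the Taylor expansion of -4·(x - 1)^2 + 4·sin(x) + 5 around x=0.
-2·x^3/3 - 4·x^2 + 12·x + 1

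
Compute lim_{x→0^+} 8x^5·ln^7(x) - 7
The product is a 0·∞ indeterminate form at x → 0⁺.
Rewrite the product as 8·ln^7(x) / x^(-5) and apply L'Hôpital, or use the standard hierarchy x^(-5) ≫ |ln x|^7 as x → 0⁺.
The indeterminate product → 0, so the limit = -7.

Final answer: -7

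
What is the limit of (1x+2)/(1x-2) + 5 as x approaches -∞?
Evaluate the dominant behaviour as x → -∞; each term tends to a finite value or vanishes.
Limit = 6.

Final answer: 6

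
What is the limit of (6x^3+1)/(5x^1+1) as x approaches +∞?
This is an ∞/∞ indeterminate form as x → +∞.
Divide numerator and denominator by x^3 and let the lower-order terms vanish; the numerator's degree 3 exceeds the denominator's degree 1, so the quotient diverges.
Limit = ∞.

Final answer: ∞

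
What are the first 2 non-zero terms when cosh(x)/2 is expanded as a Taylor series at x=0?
x^2/4 + 1/2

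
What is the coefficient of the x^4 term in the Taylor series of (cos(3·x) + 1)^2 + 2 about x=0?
Expand to order 4: (cos(3·x) + 1)^2 + 2 = 135·x^4/4 - 18·x^2 + 6 + O(x^5).
The coefficient of x^4 is 135/4.

Final answer: 135/4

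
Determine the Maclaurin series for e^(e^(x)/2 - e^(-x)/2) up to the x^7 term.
8·x^7/315 + 37·x^6/720 + x^5/10 + 5·x^4/24 + x^3/3 + x^2/2 + x + 1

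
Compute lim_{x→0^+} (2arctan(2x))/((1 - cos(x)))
Both numerator and denominator → 0 as x → 0^+; this is a 0/0 indeterminate form.
Expand each to leading order near x = 0: numerator ~ 4·x, denominator ~ x^2/2.
The limit of the ratio is ∞.

Final answer: ∞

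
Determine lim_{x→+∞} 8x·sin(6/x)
As x → +∞: let u = 6/x → 0⁺; then 8·x·sin(6/x) = 8·6·sin(u)/u → 8·6·1 = 48.
Limit = 48.

Final answer: 48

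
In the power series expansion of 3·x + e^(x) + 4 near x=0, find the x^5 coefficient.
Expand to order 5: 3·x + e^(x) + 4 = x^5/120 + x^4/24 + x^3/6 + x^2/2 + 4·x + 5 + O(x^6).
The coefficient of x^5 is 1/120.

Final answer: 1/120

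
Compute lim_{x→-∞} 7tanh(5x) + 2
Evaluate the dominant behaviour as x → -∞; each term tends to a finite value or vanishes.
Limit = -5.

Final answer: -5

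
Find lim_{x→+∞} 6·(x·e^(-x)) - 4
Evaluate the dominant behaviour as x → +∞; each term tends to a finite value or vanishes.
Limit = -4.

Final answer: -4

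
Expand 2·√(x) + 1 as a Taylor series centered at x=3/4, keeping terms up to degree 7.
1 + √(3) + 2·√(3)·(x - 3/4)/3 - 2·√(3)·(x - 3/4)^2/9 + 4·√(3)·(x - 3/4)^3/27 - 10·√(3)·(x - 3/4)^4/81 + 28·√(3)·(x - 3/4)^5/243 - 28·√(3)·(x - 3/4)^6/243 + 88·√(3)·(x - 3/4)^7/729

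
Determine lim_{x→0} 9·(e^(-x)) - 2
Direct substitution at x = 0 gives 7.

Final answer: 7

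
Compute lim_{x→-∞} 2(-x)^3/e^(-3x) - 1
The quotient is an ∞/∞ indeterminate form as x → -∞.
Compare growth rates of the dominant terms (exponentials ≫ polynomials ≫ logarithms), or apply L'Hôpital's rule; the quotient → 0.
Adding the constant: 0 - 1 = -1. Limit = -1.

Final answer: -1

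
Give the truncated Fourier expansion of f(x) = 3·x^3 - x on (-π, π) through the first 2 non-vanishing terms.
(-38 + 6·π^2)·sin(x) + (11/2 - 3·π^2)·sin(2·x)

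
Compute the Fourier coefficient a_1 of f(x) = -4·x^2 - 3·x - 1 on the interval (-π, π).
a_1 = (1/π) ∫_{-π}^{π} f(x)·cos(1x) dx.
Evaluate the integral (use parity and integration by parts as needed): a_1 = 16.

Final answer: 16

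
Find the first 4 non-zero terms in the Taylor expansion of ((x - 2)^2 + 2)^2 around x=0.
-8·x^3 + 28·x^2 - 48·x + 36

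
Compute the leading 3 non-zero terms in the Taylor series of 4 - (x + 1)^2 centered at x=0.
-x^2 - 2·x + 3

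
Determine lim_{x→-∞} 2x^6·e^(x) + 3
The product is a 0·∞ indeterminate form at x → -∞.
Rewrite the product as 2x^6 / e^(-x) (an ∞/∞ form) and apply L'Hôpital, or use the standard hierarchy e^(|x|) ≫ |x^6| as x → -∞.
The indeterminate product → 0, so the limit = 3.

Final answer: 3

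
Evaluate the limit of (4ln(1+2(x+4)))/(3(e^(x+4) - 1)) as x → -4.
Both numerator and denominator → 0 as x → -4; this is a 0/0 indeterminate form.
Expand each to leading order near x = -4: numerator ~ 8·(x + 4), denominator ~ 3·(x + 4).
The limit of the ratio is 8/3.

Final answer: 8/3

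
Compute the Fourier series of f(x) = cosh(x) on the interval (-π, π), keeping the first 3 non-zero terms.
-cos(x)·sinh(π)/π + 2·cos(2·x)·sinh(π)/(5·π) + sinh(π)/π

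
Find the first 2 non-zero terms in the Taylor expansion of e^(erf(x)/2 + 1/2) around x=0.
x·e^(1/2)/√(π) + e^(1/2)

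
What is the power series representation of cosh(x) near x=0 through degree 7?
x^6/720 + x^4/24 + x^2/2 + 1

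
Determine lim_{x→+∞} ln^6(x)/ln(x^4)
This is an ∞/∞ indeterminate form as x → +∞.
Write ln(x^4) = 4·ln(x), reducing the quotient to ln^5(x)/4 → ∞.
Limit = ∞.

Final answer: ∞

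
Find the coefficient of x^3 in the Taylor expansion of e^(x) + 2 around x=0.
Expand to order 3: e^(x) + 2 = x^3/6 + x^2/2 + x + 3 + O(x^4).
The coefficient of x^3 is 1/6.

Final answer: 1/6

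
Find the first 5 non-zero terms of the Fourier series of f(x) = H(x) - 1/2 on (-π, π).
2·sin(x)/π + 2·sin(3·x)/(3·π) + 2·sin(5·x)/(5·π) + 2·sin(7·x)/(7·π) + 2·sin(9·x)/(9·π)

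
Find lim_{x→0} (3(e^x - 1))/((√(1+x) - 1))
Both numerator and denominator → 0 as x → 0; this is a 0/0 indeterminate form.
Expand each to leading order near x = 0: numerator ~ 3·x, denominator ~ x/2.
The limit of the ratio is 6.

Final answer: 6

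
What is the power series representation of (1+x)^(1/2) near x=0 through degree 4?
-5·x^4/128 + x^3/16 - x^2/8 + x/2 + 1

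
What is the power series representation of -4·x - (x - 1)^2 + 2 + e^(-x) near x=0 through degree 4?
x^4/24 - x^3/6 - x^2/2 - 3·x + 2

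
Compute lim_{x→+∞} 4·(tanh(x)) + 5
Evaluate the dominant behaviour as x → +∞; each term tends to a finite value or vanishes.
Limit = 9.

Final answer: 9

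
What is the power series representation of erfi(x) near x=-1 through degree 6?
-erfi(1) + 2·e·(x + 1)/√(π) - 2·e·(x + 1)^2/√(π) + 2·e·(x + 1)^3/√(π) - 5·e·(x + 1)^4/(3·√(π)) + 19·e·(x + 1)^5/(15·√(π)) - 13·e·(x + 1)^6/(15·√(π))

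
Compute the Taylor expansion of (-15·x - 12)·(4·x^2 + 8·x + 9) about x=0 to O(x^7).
-60·x^3 - 168·x^2 - 231·x - 108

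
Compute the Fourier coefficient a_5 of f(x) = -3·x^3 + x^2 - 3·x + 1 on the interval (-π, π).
a_5 = (1/π) ∫_{-π}^{π} f(x)·cos(5x) dx.
Evaluate the integral (use parity and integration by parts as needed): a_5 = -4/25.

Final answer: -4/25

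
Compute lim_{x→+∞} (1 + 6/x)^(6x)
As x → +∞: write (1 + 6/x)^(6x) = ((1 + 6/x)^x)^6 → (e^6)^6 = e^36.
Limit = e^(36).

Final answer: e^(36)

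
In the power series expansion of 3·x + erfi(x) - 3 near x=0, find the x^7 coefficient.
Expand to order 7: 3·x + erfi(x) - 3 = x^7/(21·√(π)) + x^5/(5·√(π)) + 2·x^3/(3·√(π)) + x·(2/√(π) + 3) - 3 + O(x^8).
The coefficient of x^7 is 1/(21·√(π)).

Final answer: 1/(21·√(π))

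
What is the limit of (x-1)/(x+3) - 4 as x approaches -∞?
Evaluate the dominant behaviour as x → -∞; each term tends to a finite value or vanishes.
Limit = -3.

Final answer: -3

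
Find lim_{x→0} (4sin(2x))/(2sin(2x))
Both numerator and denominator → 0 as x → 0; this is a 0/0 indeterminate form.
Expand each to leading order near x = 0: numerator ~ 8·x, denominator ~ 4·x.
The limit of the ratio is 2.

Final answer: 2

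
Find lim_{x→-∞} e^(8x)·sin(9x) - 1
Evaluate the dominant behaviour as x → -∞; each term tends to a finite value or vanishes.
Limit = -1.

Final answer: -1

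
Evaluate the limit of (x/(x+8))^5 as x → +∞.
As x → +∞: x/(x+8) = 1/(1 + 8/x) → 1, and the 5th power of a limit-1 base also → 1.
Limit = 1.

Final answer: 1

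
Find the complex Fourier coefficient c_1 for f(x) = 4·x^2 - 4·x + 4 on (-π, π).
Compute the real Fourier coefficients first: a_1 = -16, b_1 = -8.
Then c_1 = (a_1 − i·b_1)/2 = -8 + 4·i.

Final answer: -8 + 4·i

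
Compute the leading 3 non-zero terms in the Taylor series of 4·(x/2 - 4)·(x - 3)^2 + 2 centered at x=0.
-28·x^2 + 114·x - 142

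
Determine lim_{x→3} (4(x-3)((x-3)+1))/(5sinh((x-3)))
Both numerator and denominator → 0 as x → 3; this is a 0/0 indeterminate form.
Expand each to leading order near x = 3: numerator ~ 4·(x - 3), denominator ~ 5·(x - 3).
The limit of the ratio is 4/5.

Final answer: 4/5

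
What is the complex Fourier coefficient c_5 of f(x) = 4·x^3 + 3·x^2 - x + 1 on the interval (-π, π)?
Compute the real Fourier coefficients first: a_5 = -12/25, b_5 = -98/125 + 8·π^2/5.
Then c_5 = (a_5 − i·b_5)/2 = -6/25 - 4·i·π^2/5 + 49·i/125.

Final answer: -6/25 - 4·i·π^2/5 + 49·i/125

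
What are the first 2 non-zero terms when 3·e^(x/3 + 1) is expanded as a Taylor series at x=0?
e·x + 3·e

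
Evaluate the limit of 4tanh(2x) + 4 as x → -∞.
Evaluate the dominant behaviour as x → -∞; each term tends to a finite value or vanishes.
Limit = 0.

Final answer: 0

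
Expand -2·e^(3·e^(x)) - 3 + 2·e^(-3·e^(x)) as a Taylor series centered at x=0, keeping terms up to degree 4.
x^4·(-103·e^(3)/4 - 7·e^(-3)/4) + x^3·(-19·e^(3) - e^(-3)) + x^2·(-12·e^(3) + 6·e^(-3)) + x·(-6·e^(3) - 6·e^(-3)) - 2·e^(3) - 3 + 2·e^(-3)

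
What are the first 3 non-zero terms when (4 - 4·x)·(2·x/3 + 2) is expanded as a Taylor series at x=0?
-8·x^2/3 - 16·x/3 + 8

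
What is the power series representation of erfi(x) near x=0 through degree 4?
2·x^3/(3·√(π)) + 2·x/√(π)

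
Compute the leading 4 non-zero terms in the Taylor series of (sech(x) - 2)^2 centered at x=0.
-7·x^6/180 - x^4/6 + x^2 + 1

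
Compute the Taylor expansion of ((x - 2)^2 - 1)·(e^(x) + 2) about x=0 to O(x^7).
x^6/80 + x^5/40 - x^4/24 - x^3/2 + x^2/2 - 9·x + 9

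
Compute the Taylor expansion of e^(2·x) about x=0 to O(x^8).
8·x^7/315 + 4·x^6/45 + 4·x^5/15 + 2·x^4/3 + 4·x^3/3 + 2·x^2 + 2·x + 1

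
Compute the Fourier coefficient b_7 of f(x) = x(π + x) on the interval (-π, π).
b_7 = (1/π) ∫_{-π}^{π} f(x)·sin(7x) dx.
Evaluate the integral (use parity and integration by parts as needed): b_7 = 2·π/7.

Final answer: 2·π/7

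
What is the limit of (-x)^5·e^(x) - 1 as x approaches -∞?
The product is a 0·∞ indeterminate form at x → -∞.
Rewrite the product as (-x)^5 / e^(-x) (an ∞/∞ form) and apply L'Hôpital, or use the standard hierarchy e^(|x|) ≫ |(-x)^5| as x → -∞.
The indeterminate product → 0, so the limit = -1.

Final answer: -1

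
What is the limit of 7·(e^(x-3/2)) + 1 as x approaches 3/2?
Direct substitution at x = 3/2 gives 8.

Final answer: 8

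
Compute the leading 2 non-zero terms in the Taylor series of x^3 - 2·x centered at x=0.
x^3 - 2·x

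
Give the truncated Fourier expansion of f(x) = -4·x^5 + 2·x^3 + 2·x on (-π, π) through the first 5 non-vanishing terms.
(-980 - 8·π^4 + 164·π^2)·sin(x) + (-22·π^2 + 31 + 4·π^4)·sin(2·x) + (-8·π^4/3 - 284/81 + 196·π^2/27)·sin(3·x) + (-7·π^2/2 + 5/16 + 2·π^4)·sin(4·x) + (-8·π^4/5 + 188/625 + 52·π^2/25)·sin(5·x)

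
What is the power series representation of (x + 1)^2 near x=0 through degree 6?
x^2 + 2·x + 1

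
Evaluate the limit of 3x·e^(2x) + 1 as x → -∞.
The product is a 0·∞ indeterminate form at x → -∞.
Rewrite the product as 3x / e^(-2x) (an ∞/∞ form) and apply L'Hôpital, or use the standard hierarchy e^(2|x|) ≫ |x| as x → -∞.
The indeterminate product → 0, so the limit = 1.

Final answer: 1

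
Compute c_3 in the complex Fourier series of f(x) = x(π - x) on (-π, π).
Compute the real Fourier coefficients first: a_3 = 4/9, b_3 = 2·π/3.
Then c_3 = (a_3 − i·b_3)/2 = 2/9 - i·π/3.

Final answer: 2/9 - i·π/3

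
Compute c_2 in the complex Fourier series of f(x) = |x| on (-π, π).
Compute the real Fourier coefficients first: a_2 = 0, b_2 = 0.
Then c_2 = (a_2 − i·b_2)/2 = 0.

Final answer: 0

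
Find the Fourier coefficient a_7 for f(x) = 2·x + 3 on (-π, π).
a_7 = (1/π) ∫_{-π}^{π} f(x)·cos(7x) dx.
Evaluate the integral (use parity and integration by parts as needed): a_7 = 0.

Final answer: 0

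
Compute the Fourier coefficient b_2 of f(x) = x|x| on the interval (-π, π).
b_2 = (1/π) ∫_{-π}^{π} f(x)·sin(2x) dx.
Evaluate the integral (use parity and integration by parts as needed): b_2 = -π.

Final answer: -π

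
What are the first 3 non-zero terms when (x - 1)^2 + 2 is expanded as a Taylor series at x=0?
x^2 - 2·x + 3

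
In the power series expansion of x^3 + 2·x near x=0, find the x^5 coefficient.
Expand to order 5: x^3 + 2·x = x^3 + 2·x + O(x^6).
The coefficient of x^5 is 0.

Final answer: 0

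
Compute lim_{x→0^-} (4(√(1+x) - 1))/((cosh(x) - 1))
Both numerator and denominator → 0 as x → 0^-; this is a 0/0 indeterminate form.
Expand each to leading order near x = 0: numerator ~ 2·x, denominator ~ x^2/2.
The limit of the ratio is -∞.

Final answer: -∞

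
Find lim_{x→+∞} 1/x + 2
Evaluate the dominant behaviour as x → +∞; each term tends to a finite value or vanishes.
Limit = 2.

Final answer: 2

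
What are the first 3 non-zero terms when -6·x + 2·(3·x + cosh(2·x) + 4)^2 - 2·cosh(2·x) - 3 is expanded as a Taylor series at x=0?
54·x^2 + 54·x + 45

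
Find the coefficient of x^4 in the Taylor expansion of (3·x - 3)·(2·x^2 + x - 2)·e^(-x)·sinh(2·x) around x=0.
Expand to order 4: (3·x - 3)·(2·x^2 + x - 2)·e^(-x)·sinh(2·x) = -13·x^4 + 26·x^3 - 30·x^2 + 12·x + O(x^5).
The coefficient of x^4 is -13.

Final answer: -13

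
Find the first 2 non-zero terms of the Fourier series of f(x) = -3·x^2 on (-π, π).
12·cos(x) - π^2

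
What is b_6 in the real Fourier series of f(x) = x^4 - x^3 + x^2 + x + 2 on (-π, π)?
b_6 = (1/π) ∫_{-π}^{π} f(x)·sin(6x) dx.
Evaluate the integral (use parity and integration by parts as needed): b_6 = -7/18 + π^2/3.

Final answer: -7/18 + π^2/3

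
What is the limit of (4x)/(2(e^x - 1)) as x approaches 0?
Both numerator and denominator → 0 as x → 0; this is a 0/0 indeterminate form.
Expand each to leading order near x = 0: numerator ~ 4·x, denominator ~ 2·x.
The limit of the ratio is 2.

Final answer: 2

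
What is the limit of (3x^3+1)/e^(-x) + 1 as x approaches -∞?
The quotient is an ∞/∞ indeterminate form as x → -∞.
Compare growth rates of the dominant terms (exponentials ≫ polynomials ≫ logarithms), or apply L'Hôpital's rule; the quotient → 0.
Adding the constant: 0 + 1 = 1. Limit = 1.

Final answer: 1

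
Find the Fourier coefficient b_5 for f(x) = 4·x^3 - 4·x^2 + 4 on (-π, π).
b_5 = (1/π) ∫_{-π}^{π} f(x)·sin(5x) dx.
Evaluate the integral (use parity and integration by parts as needed): b_5 = -48/125 + 8·π^2/5.

Final answer: -48/125 + 8·π^2/5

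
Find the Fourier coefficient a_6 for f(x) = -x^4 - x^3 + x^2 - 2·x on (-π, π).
a_6 = (1/π) ∫_{-π}^{π} f(x)·cos(6x) dx.
Evaluate the integral (use parity and integration by parts as needed): a_6 = 4/27 - 2·π^2/9.

Final answer: 4/27 - 2·π^2/9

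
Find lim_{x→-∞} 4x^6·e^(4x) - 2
The product is a 0·∞ indeterminate form at x → -∞.
Rewrite the product as 4x^6 / e^(-4x) (an ∞/∞ form) and apply L'Hôpital, or use the standard hierarchy e^(4|x|) ≫ |x^6| as x → -∞.
The indeterminate product → 0, so the limit = -2.

Final answer: -2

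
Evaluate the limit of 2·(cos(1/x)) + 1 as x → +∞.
Evaluate the dominant behaviour as x → +∞; each term tends to a finite value or vanishes.
Limit = 3.

Final answer: 3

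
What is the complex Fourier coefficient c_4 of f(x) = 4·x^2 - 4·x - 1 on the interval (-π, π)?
Compute the real Fourier coefficients first: a_4 = 1, b_4 = 2.
Then c_4 = (a_4 − i·b_4)/2 = 1/2 - i.

Final answer: 1/2 - i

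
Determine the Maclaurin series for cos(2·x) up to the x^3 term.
1 - 2·x^2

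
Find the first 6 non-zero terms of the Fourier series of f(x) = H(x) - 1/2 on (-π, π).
2·sin(x)/π + 2·sin(3·x)/(3·π) + 2·sin(5·x)/(5·π) + 2·sin(7·x)/(7·π) + 2·sin(9·x)/(9·π) + 2·sin(11·x)/(11·π)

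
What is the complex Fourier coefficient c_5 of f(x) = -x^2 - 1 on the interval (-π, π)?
Compute the real Fourier coefficients first: a_5 = 4/25, b_5 = 0.
Then c_5 = (a_5 − i·b_5)/2 = 2/25.

Final answer: 2/25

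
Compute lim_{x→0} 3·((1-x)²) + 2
Direct substitution at x = 0 gives 5.

Final answer: 5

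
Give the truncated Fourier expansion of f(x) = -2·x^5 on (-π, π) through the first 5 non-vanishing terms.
(-480 - 4·π^4 + 80·π^2)·sin(x) + (-10·π^2 + 15 + 2·π^4)·sin(2·x) + (-4·π^4/3 - 160/81 + 80·π^2/27)·sin(3·x) + (-5·π^2/4 + 15/32 + π^4)·sin(4·x) + (-4·π^4/5 - 96/625 + 16·π^2/25)·sin(5·x)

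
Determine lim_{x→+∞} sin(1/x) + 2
Evaluate the dominant behaviour as x → +∞; each term tends to a finite value or vanishes.
Limit = 2.

Final answer: 2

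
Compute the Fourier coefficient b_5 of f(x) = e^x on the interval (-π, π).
b_5 = (1/π) ∫_{-π}^{π} f(x)·sin(5x) dx.
Evaluate the integral (use parity and integration by parts as needed): b_5 = (-5 + 5·e^(2·π))·e^(-π)/(26·π).

Final answer: (-5 + 5·e^(2·π))·e^(-π)/(26·π)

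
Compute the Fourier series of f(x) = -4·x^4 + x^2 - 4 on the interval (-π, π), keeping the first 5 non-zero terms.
(-196 + 32·π^2)·cos(x) + (13 - 8·π^2)·cos(2·x) + (-76/27 + 32·π^2/9)·cos(3·x) + (1 - 2·π^2)·cos(4·x) - 4·π^4/5 - 4 + π^2/3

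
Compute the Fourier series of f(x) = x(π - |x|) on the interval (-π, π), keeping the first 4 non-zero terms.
8·sin(x)/π + 8·sin(3·x)/(27·π) + 8·sin(5·x)/(125·π) + 8·sin(7·x)/(343·π)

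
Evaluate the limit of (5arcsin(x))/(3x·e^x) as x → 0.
Both numerator and denominator → 0 as x → 0; this is a 0/0 indeterminate form.
Expand each to leading order near x = 0: numerator ~ 5·x, denominator ~ 3·x.
The limit of the ratio is 5/3.

Final answer: 5/3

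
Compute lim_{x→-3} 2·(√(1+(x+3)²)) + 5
Direct substitution at x = -3 gives 7.

Final answer: 7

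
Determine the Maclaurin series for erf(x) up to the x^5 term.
x^5/(5·√(π)) - 2·x^3/(3·√(π)) + 2·x/√(π)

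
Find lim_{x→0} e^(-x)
Direct substitution at x = 0 gives 1.

Final answer: 1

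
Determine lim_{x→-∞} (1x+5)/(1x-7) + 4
Evaluate the dominant behaviour as x → -∞; each term tends to a finite value or vanishes.
Limit = 5.

Final answer: 5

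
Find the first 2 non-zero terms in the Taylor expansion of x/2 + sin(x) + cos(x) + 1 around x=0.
3·x/2 + 2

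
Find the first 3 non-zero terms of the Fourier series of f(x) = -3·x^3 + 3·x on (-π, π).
(42 - 6·π^2)·sin(x) + (-15/2 + 3·π^2)·sin(2·x) + (10/3 - 2·π^2)·sin(3·x)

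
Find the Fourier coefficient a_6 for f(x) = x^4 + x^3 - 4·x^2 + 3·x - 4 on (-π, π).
a_6 = (1/π) ∫_{-π}^{π} f(x)·cos(6x) dx.
Evaluate the integral (use parity and integration by parts as needed): a_6 = -13/27 + 2·π^2/9.

Final answer: -13/27 + 2·π^2/9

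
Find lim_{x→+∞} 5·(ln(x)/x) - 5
Evaluate the dominant behaviour as x → +∞; each term tends to a finite value or vanishes.
Limit = -5.

Final answer: -5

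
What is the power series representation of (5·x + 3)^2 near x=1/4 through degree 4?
289/16 + 85·(x - 1/4)/2 + 25·(x - 1/4)^2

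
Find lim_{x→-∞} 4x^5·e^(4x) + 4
The product is a 0·∞ indeterminate form at x → -∞.
Rewrite the product as 4x^5 / e^(-4x) (an ∞/∞ form) and apply L'Hôpital, or use the standard hierarchy e^(4|x|) ≫ |x^5| as x → -∞.
The indeterminate product → 0, so the limit = 4.

Final answer: 4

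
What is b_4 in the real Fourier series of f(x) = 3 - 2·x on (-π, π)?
b_4 = (1/π) ∫_{-π}^{π} f(x)·sin(4x) dx.
Evaluate the integral (use parity and integration by parts as needed): b_4 = 1.

Final answer: 1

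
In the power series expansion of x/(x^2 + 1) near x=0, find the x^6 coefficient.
Expand to order 6: x/(x^2 + 1) = x^5 - x^3 + x + O(x^7).
The coefficient of x^6 is 0.

Final answer: 0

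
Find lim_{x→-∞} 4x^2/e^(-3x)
This is an ∞/∞ indeterminate form as x → -∞.
Compare growth rates of the dominant terms (exponentials ≫ polynomials ≫ logarithms), or apply L'Hôpital's rule; the quotient → 0.
Limit = 0.

Final answer: 0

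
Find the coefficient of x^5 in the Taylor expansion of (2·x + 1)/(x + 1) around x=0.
Expand to order 5: (2·x + 1)/(x + 1) = x^5 - x^4 + x^3 - x^2 + x + 1 + O(x^6).
The coefficient of x^5 is 1.

Final answer: 1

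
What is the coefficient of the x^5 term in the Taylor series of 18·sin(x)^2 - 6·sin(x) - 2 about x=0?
Expand to order 5: 18·sin(x)^2 - 6·sin(x) - 2 = -x^5/20 - 6·x^4 + x^3 + 18·x^2 - 6·x - 2 + O(x^6).
The coefficient of x^5 is -1/20.

Final answer: -1/20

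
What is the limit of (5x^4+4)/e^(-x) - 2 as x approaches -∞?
The quotient is an ∞/∞ indeterminate form as x → -∞.
Compare growth rates of the dominant terms (exponentials ≫ polynomials ≫ logarithms), or apply L'Hôpital's rule; the quotient → 0.
Adding the constant: 0 - 2 = -2. Limit = -2.

Final answer: -2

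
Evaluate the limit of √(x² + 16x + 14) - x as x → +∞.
This is an ∞ − ∞ indeterminate form.
Multiply and divide by the conjugate √(x²+16x + 14) + x; the x² terms cancel, leaving (16x + 14)/(√(x²+16x + 14)+x) → 16/2 = 8.
Limit = 8.

Final answer: 8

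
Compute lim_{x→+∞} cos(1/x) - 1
Evaluate the dominant behaviour as x → +∞; each term tends to a finite value or vanishes.
Limit = 0.

Final answer: 0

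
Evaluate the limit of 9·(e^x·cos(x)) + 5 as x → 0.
Direct substitution at x = 0 gives 14.

Final answer: 14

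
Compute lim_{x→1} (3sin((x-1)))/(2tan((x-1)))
Both numerator and denominator → 0 as x → 1; this is a 0/0 indeterminate form.
Expand each to leading order near x = 1: numerator ~ 3·(x - 1), denominator ~ 2·(x - 1).
The limit of the ratio is 3/2.

Final answer: 3/2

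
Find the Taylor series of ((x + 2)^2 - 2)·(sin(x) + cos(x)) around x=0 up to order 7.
x^7/420 + 13·x^6/180 + x^5/60 - 13·x^4/12 - 4·x^3/3 + 4·x^2 + 6·x + 2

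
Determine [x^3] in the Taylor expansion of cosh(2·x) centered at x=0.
Expand to order 3: cosh(2·x) = 2·x^2 + 1 + O(x^4).
The coefficient of x^3 is 0.

Final answer: 0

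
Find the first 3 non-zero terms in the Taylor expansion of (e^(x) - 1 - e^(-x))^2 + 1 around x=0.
4·x^2 - 4·x + 2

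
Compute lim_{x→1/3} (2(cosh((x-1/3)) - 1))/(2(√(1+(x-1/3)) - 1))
Both numerator and denominator → 0 as x → 1/3; this is a 0/0 indeterminate form.
Expand each to leading order near x = 1/3: numerator ~ (x - 1/3)^2, denominator ~ (x - 1/3).
The limit of the ratio is 0.

Final answer: 0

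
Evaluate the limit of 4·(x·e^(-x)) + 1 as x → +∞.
Evaluate the dominant behaviour as x → +∞; each term tends to a finite value or vanishes.
Limit = 1.

Final answer: 1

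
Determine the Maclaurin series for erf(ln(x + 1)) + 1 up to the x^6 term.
5·x^6/(12·√(π)) - 17·x^5/(30·√(π)) + x^4/(2·√(π)) - x^2/√(π) + 2·x/√(π) + 1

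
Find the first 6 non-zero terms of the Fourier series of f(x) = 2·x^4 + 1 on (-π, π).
(96 - 16·π^2)·cos(x) + (-6 + 4·π^2)·cos(2·x) + (32/27 - 16·π^2/9)·cos(3·x) + (-3/8 + π^2)·cos(4·x) + (96/625 - 16·π^2/25)·cos(5·x) + 1 + 2·π^4/5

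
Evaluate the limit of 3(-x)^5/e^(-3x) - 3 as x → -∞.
The quotient is an ∞/∞ indeterminate form as x → -∞.
Compare growth rates of the dominant terms (exponentials ≫ polynomials ≫ logarithms), or apply L'Hôpital's rule; the quotient → 0.
Adding the constant: 0 - 3 = -3. Limit = -3.

Final answer: -3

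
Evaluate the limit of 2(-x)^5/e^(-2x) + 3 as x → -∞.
The quotient is an ∞/∞ indeterminate form as x → -∞.
Compare growth rates of the dominant terms (exponentials ≫ polynomials ≫ logarithms), or apply L'Hôpital's rule; the quotient → 0.
Adding the constant: 0 + 3 = 3. Limit = 3.

Final answer: 3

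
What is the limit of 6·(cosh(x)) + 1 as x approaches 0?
Direct substitution at x = 0 gives 7.

Final answer: 7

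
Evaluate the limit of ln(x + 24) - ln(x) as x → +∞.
This is an ∞ − ∞ indeterminate form.
Combine the logarithms: ln(x+24) − ln(x) = ln((x+24)/(x)) = ln(1 + 24/(x)) → ln(1) = 0.
Limit = 0.

Final answer: 0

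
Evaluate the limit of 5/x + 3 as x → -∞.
Evaluate the dominant behaviour as x → -∞; each term tends to a finite value or vanishes.
Limit = 3.

Final answer: 3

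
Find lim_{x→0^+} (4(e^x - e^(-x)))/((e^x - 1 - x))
Both numerator and denominator → 0 as x → 0^+; this is a 0/0 indeterminate form.
Expand each to leading order near x = 0: numerator ~ 8·x, denominator ~ x^2/2.
The limit of the ratio is ∞.

Final answer: ∞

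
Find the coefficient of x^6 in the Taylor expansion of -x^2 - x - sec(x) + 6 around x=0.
Expand to order 6: -x^2 - x - sec(x) + 6 = -61·x^6/720 - 5·x^4/24 - 3·x^2/2 - x + 5 + O(x^7).
The coefficient of x^6 is -61/720.

Final answer: -61/720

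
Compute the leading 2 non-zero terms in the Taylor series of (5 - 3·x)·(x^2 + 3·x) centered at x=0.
-4·x^2 + 15·x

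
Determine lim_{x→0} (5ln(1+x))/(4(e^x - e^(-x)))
Both numerator and denominator → 0 as x → 0; this is a 0/0 indeterminate form.
Expand each to leading order near x = 0: numerator ~ 5·x, denominator ~ 8·x.
The limit of the ratio is 5/8.

Final answer: 5/8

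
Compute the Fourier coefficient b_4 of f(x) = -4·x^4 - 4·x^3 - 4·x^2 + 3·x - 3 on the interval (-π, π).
b_4 = (1/π) ∫_{-π}^{π} f(x)·sin(4x) dx.
Evaluate the integral (use parity and integration by parts as needed): b_4 = -9/4 + 2·π^2.

Final answer: -9/4 + 2·π^2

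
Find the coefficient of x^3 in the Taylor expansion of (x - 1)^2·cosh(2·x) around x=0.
Expand to order 3: (x - 1)^2·cosh(2·x) = -4·x^3 + 3·x^2 - 2·x + 1 + O(x^4).
The coefficient of x^3 is -4.

Final answer: -4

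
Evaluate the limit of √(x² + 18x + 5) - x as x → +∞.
This is an ∞ − ∞ indeterminate form.
Multiply and divide by the conjugate √(x²+18x + 5) + x; the x² terms cancel, leaving (18x + 5)/(√(x²+18x + 5)+x) → 18/2 = 9.
Limit = 9.

Final answer: 9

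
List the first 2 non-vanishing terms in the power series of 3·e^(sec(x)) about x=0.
3·e·x^2/2 + 3·e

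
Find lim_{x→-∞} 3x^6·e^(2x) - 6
The product is a 0·∞ indeterminate form at x → -∞.
Rewrite the product as 3x^6 / e^(-2x) (an ∞/∞ form) and apply L'Hôpital, or use the standard hierarchy e^(2|x|) ≫ |x^6| as x → -∞.
The indeterminate product → 0, so the limit = -6.

Final answer: -6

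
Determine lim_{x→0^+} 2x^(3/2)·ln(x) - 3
The product is a 0·∞ indeterminate form at x → 0⁺.
Rewrite the product as 2·ln(x) / x^(-3/2) and apply L'Hôpital, or use the standard hierarchy x^(-3/2) ≫ |ln x| as x → 0⁺.
The indeterminate product → 0, so the limit = -3.

Final answer: -3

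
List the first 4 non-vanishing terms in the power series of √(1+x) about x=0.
x^3/16 - x^2/8 + x/2 + 1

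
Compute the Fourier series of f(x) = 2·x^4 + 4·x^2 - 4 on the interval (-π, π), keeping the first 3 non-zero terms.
(80 - 16·π^2)·cos(x) + (-2 + 4·π^2)·cos(2·x) - 4 + 4·π^2/3 + 2·π^4/5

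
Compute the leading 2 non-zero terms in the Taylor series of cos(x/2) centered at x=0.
1 - x^2/8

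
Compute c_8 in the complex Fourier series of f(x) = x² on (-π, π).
Compute the real Fourier coefficients first: a_8 = 1/16, b_8 = 0.
Then c_8 = (a_8 − i·b_8)/2 = 1/32.

Final answer: 1/32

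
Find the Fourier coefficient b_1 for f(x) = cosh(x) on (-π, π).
b_1 = (1/π) ∫_{-π}^{π} f(x)·sin(1x) dx.
Evaluate the integral (use parity and integration by parts as needed): b_1 = 0.

Final answer: 0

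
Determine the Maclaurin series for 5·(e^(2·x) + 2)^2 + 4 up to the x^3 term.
80·x^3 + 80·x^2 + 60·x + 49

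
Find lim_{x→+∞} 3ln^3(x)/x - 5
The quotient is an ∞/∞ indeterminate form as x → +∞.
The polynomial denominator x dominates the logarithmic numerator (any positive power of x ≫ ln^3(x) as x → ∞), so the quotient → 0.
Adding the constant: 0 - 5 = -5. Limit = -5.

Final answer: -5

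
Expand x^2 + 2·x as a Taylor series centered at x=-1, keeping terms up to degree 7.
-1 + (x + 1)^2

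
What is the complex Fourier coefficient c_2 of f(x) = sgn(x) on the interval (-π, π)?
Compute the real Fourier coefficients first: a_2 = 0, b_2 = 0.
Then c_2 = (a_2 − i·b_2)/2 = 0.

Final answer: 0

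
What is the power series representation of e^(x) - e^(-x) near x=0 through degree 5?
x^5/60 + x^3/3 + 2·x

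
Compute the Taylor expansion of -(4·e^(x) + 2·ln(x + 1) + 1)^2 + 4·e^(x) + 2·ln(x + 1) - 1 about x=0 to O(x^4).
-24·x^3 - 45·x^2 - 54·x - 22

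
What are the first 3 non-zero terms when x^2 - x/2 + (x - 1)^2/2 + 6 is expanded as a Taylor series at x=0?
3·x^2/2 - 3·x/2 + 13/2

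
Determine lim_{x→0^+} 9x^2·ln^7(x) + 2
The product is a 0·∞ indeterminate form at x → 0⁺.
Rewrite the product as 9·ln^7(x) / x^(-2) and apply L'Hôpital, or use the standard hierarchy x^(-2) ≫ |ln x|^7 as x → 0⁺.
The indeterminate product → 0, so the limit = 2.

Final answer: 2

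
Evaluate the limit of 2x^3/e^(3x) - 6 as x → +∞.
The quotient is an ∞/∞ indeterminate form as x → +∞.
The exponential denominator e^(3x) dominates the polynomial numerator (e^x ≫ x^3 as x → ∞), so the quotient → 0.
Adding the constant: 0 - 6 = -6. Limit = -6.

Final answer: -6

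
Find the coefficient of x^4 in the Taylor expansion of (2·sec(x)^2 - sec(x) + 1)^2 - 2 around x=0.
Expand to order 4: (2·sec(x)^2 - sec(x) + 1)^2 - 2 = 27·x^4/4 + 6·x^2 + 2 + O(x^5).
The coefficient of x^4 is 27/4.

Final answer: 27/4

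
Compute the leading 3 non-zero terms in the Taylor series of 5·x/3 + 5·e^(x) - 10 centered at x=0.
5·x^2/2 + 20·x/3 - 5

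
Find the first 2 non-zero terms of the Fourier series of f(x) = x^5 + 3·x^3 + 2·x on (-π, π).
(-34·π^2 + 2·π^4 + 208)·sin(x) + (-π^4 - 5 + 2·π^2)·sin(2·x)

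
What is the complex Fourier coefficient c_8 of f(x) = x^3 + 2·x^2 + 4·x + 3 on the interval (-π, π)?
Compute the real Fourier coefficients first: a_8 = 1/8, b_8 = -π^2/4 - 125/128.
Then c_8 = (a_8 − i·b_8)/2 = 1/16 + 125·i/256 + i·π^2/8.

Final answer: 1/16 + 125·i/256 + i·π^2/8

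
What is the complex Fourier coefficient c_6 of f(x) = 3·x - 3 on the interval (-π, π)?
Compute the real Fourier coefficients first: a_6 = 0, b_6 = -1.
Then c_6 = (a_6 − i·b_6)/2 = i/2.

Final answer: i/2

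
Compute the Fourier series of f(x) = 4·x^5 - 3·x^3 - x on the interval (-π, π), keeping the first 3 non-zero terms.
(-166·π^2 + 8·π^4 + 994)·sin(x) + (-4·π^4 - 67/2 + 23·π^2)·sin(2·x) + (-214·π^2/27 + 374/81 + 8·π^4/3)·sin(3·x)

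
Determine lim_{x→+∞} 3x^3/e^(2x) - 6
The quotient is an ∞/∞ indeterminate form as x → +∞.
The exponential denominator e^(2x) dominates the polynomial numerator (e^x ≫ x^3 as x → ∞), so the quotient → 0.
Adding the constant: 0 - 6 = -6. Limit = -6.

Final answer: -6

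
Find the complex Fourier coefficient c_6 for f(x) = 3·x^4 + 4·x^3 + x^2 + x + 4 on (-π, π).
Compute the real Fourier coefficients first: a_6 = 2·π^2/3, b_6 = -4·π^2/3 - 1/9.
Then c_6 = (a_6 − i·b_6)/2 = π^2/3 + i/18 + 2·i·π^2/3.

Final answer: π^2/3 + i/18 + 2·i·π^2/3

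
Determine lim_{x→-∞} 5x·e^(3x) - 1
The product is a 0·∞ indeterminate form at x → -∞.
Rewrite the product as 5x / e^(-3x) (an ∞/∞ form) and apply L'Hôpital, or use the standard hierarchy e^(3|x|) ≫ |x| as x → -∞.
The indeterminate product → 0, so the limit = -1.

Final answer: -1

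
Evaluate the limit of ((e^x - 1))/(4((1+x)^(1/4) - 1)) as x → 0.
Both numerator and denominator → 0 as x → 0; this is a 0/0 indeterminate form.
Expand each to leading order near x = 0: numerator ~ x, denominator ~ x.
The limit of the ratio is 1.

Final answer: 1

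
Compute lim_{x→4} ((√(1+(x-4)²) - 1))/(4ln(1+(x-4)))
Both numerator and denominator → 0 as x → 4; this is a 0/0 indeterminate form.
Expand each to leading order near x = 4: numerator ~ (x - 4)^2/2, denominator ~ 4·(x - 4).
The limit of the ratio is 0.

Final answer: 0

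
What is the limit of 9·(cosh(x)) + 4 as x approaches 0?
Direct substitution at x = 0 gives 13.

Final answer: 13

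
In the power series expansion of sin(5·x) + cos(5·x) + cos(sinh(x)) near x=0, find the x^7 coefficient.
Expand to order 7: sin(5·x) + cos(5·x) + cos(sinh(x)) = -15625·x^7/1008 - 7811·x^6/360 + 625·x^5/24 + 311·x^4/12 - 125·x^3/6 - 13·x^2 + 5·x + 2 + O(x^8).
The coefficient of x^7 is -15625/1008.

Final answer: -15625/1008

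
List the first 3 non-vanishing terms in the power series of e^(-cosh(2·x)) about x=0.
4·x^4·e^(-1)/3 - 2·x^2·e^(-1) + e^(-1)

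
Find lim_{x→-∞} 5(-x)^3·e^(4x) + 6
The product is a 0·∞ indeterminate form at x → -∞.
Rewrite the product as 5(-x)^3 / e^(-4x) (an ∞/∞ form) and apply L'Hôpital, or use the standard hierarchy e^(4|x|) ≫ |(-x)^3| as x → -∞.
The indeterminate product → 0, so the limit = 6.

Final answer: 6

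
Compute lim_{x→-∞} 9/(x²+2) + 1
Evaluate the dominant behaviour as x → -∞; each term tends to a finite value or vanishes.
Limit = 1.

Final answer: 1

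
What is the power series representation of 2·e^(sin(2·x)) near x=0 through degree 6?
-8·x^6/15 - 64·x^5/15 - 4·x^4 + 4·x^2 + 4·x + 2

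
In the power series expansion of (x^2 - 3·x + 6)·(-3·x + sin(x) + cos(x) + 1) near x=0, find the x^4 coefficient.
Expand to order 4: (x^2 - 3·x + 6)·(-3·x + sin(x) + cos(x) + 1) = x^4/4 - 3·x^3/2 + 5·x^2 - 18·x + 12 + O(x^5).
The coefficient of x^4 is 1/4.

Final answer: 1/4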